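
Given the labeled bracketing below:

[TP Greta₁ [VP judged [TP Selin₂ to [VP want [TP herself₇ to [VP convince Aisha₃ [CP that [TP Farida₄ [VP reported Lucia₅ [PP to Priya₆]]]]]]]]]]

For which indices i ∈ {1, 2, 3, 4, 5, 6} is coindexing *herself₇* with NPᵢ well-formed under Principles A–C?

*herself* is an anaphor, so Principle A applies: it must be bound in its binding domain.
Binding domain of *herself₇*: the embedded TP, whose subject is Selin₂.
*Greta₁* c-commands the anaphor but is outside its binding domain → cannot satisfy Principle A.
*Selin₂* c-commands the anaphor within its binding domain → licit binder.
*Aisha₃* does not c-command the anaphor → cannot bind it.
*Farida₄* does not c-command the anaphor → cannot bind it.
*Lucia₅* does not c-command the anaphor → cannot bind it.
*Priya₆* does not c-command the anaphor → cannot bind it.

{2}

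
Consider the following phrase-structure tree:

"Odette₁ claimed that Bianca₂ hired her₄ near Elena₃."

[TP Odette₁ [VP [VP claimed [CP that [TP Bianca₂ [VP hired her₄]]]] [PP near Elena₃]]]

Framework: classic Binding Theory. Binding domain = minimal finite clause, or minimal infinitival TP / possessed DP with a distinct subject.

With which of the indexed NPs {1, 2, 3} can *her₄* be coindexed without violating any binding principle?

{1, 3}

*her* is a pronoun, so Principle B applies: it must be free in its binding domain.
Binding domain of *her₄*: the embedded TP, whose subject is Bianca₂.
*Odette₁* c-commands the pronoun but from outside its binding domain, and is not c-commanded by it → coindexation permitted.
*Bianca₂* c-commands the pronoun within its binding domain → coindexation would violate Principle B.
*Elena₃* and the pronoun do not c-command one another → neither Principle B nor Principle C is at stake; coindexation permitted.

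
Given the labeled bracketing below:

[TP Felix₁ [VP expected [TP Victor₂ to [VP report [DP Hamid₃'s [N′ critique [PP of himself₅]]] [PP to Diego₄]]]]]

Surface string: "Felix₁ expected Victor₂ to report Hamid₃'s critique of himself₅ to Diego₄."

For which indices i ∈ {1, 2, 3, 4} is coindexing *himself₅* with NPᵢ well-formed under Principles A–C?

{3}

*himself* is an anaphor, so Principle A applies: it must be bound in its binding domain.
Binding domain of *himself₅*: the possessed DP, whose subject is Hamid₃.
*Felix₁* c-commands the anaphor but is outside its binding domain → cannot satisfy Principle A.
*Victor₂* c-commands the anaphor but is outside its binding domain → cannot satisfy Principle A.
*Hamid₃* c-commands the anaphor within its binding domain → licit binder.
*Diego₄* does not c-command the anaphor → cannot bind it.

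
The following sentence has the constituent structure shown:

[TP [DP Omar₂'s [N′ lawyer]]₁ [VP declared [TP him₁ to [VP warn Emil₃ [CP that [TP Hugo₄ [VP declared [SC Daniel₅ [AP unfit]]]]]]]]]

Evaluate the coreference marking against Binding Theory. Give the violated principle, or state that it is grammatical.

The two coindexed NPs are *[Omar₂'s lawyer]₁* and *him₁*.
*him₁* is a pronoun. Its binding domain is the matrix TP, whose subject is [Omar₂'s lawyer]₁.
*[Omar₂'s lawyer]₁* c-commands it within that domain and carries the same index.
The pronoun is locally bound → Principle B violation.

Principle B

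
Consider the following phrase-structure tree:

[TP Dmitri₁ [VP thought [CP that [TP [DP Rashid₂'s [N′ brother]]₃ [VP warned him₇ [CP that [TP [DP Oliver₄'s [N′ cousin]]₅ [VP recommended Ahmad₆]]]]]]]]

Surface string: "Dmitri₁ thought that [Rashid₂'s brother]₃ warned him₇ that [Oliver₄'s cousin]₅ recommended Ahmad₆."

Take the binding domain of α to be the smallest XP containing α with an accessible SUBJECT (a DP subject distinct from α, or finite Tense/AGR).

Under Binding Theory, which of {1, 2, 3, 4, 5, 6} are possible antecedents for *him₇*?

*him* is a pronoun, so Principle B applies: it must be free in its binding domain.
Binding domain of *him₇*: the embedded TP, whose subject is [Rashid₂'s brother]₃.
*Dmitri₁* c-commands the pronoun but from outside its binding domain, and is not c-commanded by it → coindexation permitted.
*Rashid₂* and the pronoun do not c-command one another → neither Principle B nor Principle C is at stake; coindexation permitted.
*[Rashid₂'s brother]₃* c-commands the pronoun within its binding domain → coindexation would violate Principle B.
*Oliver₄*: the pronoun c-commands this R-expression → coindexation would violate Principle C on *Oliver₄*.
*[Oliver₄'s cousin]₅*: the pronoun c-commands this R-expression → coindexation would violate Principle C on *[Oliver₄'s cousin]₅*.
*Ahmad₆*: the pronoun c-commands this R-expression → coindexation would violate Principle C on *Ahmad₆*.

{1, 2}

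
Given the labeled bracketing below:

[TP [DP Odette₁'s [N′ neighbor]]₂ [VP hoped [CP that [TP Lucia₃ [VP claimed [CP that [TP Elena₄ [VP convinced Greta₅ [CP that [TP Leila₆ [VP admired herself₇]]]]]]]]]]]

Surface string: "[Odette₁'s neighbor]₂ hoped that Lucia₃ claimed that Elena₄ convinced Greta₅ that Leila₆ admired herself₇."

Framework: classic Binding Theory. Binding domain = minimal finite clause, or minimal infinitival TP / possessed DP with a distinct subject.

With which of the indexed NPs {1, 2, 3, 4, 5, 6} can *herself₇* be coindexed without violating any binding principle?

*herself* is an anaphor, so Principle A applies: it must be bound in its binding domain.
Binding domain of *herself₇*: the embedded TP, whose subject is Leila₆.
*Odette₁* does not c-command the anaphor → cannot bind it.
*[Odette₁'s neighbor]₂* c-commands the anaphor but is outside its binding domain → cannot satisfy Principle A.
*Lucia₃* c-commands the anaphor but is outside its binding domain → cannot satisfy Principle A.
*Elena₄* c-commands the anaphor but is outside its binding domain → cannot satisfy Principle A.
*Greta₅* c-commands the anaphor but is outside its binding domain → cannot satisfy Principle A.
*Leila₆* c-commands the anaphor within its binding domain → licit binder.

{6}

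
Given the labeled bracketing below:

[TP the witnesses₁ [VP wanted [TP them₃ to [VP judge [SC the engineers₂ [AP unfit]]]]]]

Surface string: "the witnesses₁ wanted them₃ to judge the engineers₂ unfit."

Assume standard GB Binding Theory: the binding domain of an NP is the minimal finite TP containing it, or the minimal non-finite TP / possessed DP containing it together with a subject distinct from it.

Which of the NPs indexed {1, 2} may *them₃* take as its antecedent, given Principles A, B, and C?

none

*them* is a pronoun, so Principle B applies: it must be free in its binding domain.
Binding domain of *them₃*: the matrix TP, whose subject is the witnesses₁.
*the witnesses₁* c-commands the pronoun within its binding domain → coindexation would violate Principle B.
*the engineers₂*: the pronoun c-commands this R-expression → coindexation would violate Principle C on *the engineers₂*.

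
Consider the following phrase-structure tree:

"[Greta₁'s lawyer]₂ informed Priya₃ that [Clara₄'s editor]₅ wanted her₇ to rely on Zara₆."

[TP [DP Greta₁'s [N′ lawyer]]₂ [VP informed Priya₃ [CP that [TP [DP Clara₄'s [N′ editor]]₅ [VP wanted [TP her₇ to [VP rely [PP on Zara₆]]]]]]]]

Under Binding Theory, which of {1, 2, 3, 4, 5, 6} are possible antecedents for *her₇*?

*her* is a pronoun, so Principle B applies: it must be free in its binding domain.
Binding domain of *her₇*: the embedded TP, whose subject is [Clara₄'s editor]₅.
*Greta₁* and the pronoun do not c-command one another → neither Principle B nor Principle C is at stake; coindexation permitted.
*[Greta₁'s lawyer]₂* c-commands the pronoun but from outside its binding domain, and is not c-commanded by it → coindexation permitted.
*Priya₃* c-commands the pronoun but from outside its binding domain, and is not c-commanded by it → coindexation permitted.
*Clara₄* and the pronoun do not c-command one another → neither Principle B nor Principle C is at stake; coindexation permitted.
*[Clara₄'s editor]₅* c-commands the pronoun within its binding domain → coindexation would violate Principle B.
*Zara₆*: the pronoun c-commands this R-expression → coindexation would violate Principle C on *Zara₆*.

{1, 2, 3, 4}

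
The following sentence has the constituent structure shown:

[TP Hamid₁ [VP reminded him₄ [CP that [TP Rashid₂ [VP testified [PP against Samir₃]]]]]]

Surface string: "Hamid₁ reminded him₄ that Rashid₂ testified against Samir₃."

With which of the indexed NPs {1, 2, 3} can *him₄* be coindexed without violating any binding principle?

*him* is a pronoun, so Principle B applies: it must be free in its binding domain.
Binding domain of *him₄*: the matrix TP, whose subject is Hamid₁.
*Hamid₁* c-commands the pronoun within its binding domain → coindexation would violate Principle B.
*Rashid₂*: the pronoun c-commands this R-expression → coindexation would violate Principle C on *Rashid₂*.
*Samir₃*: the pronoun c-commands this R-expression → coindexation would violate Principle C on *Samir₃*.

none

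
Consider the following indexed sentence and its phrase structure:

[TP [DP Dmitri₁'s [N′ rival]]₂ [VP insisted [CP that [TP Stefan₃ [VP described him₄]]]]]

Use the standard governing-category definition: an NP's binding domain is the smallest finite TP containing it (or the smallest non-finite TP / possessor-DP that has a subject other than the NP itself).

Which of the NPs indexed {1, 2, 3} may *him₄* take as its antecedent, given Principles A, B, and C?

{1, 2}

*him* is a pronoun, so Principle B applies: it must be free in its binding domain.
Binding domain of *him₄*: the embedded TP, whose subject is Stefan₃.
*Dmitri₁* and the pronoun do not c-command one another → neither Principle B nor Principle C is at stake; coindexation permitted.
*[Dmitri₁'s rival]₂* c-commands the pronoun but from outside its binding domain, and is not c-commanded by it → coindexation permitted.
*Stefan₃* c-commands the pronoun within its binding domain → coindexation would violate Principle B.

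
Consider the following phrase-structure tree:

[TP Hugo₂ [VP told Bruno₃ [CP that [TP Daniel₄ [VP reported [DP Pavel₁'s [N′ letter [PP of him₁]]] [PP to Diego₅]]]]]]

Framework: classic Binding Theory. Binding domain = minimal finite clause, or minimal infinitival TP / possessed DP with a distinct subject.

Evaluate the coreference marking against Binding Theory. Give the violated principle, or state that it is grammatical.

The two coindexed NPs are *Pavel₁* and *him₁*.
*him₁* is a pronoun. Its binding domain is the possessed DP, whose subject is Pavel₁.
*Pavel₁* c-commands it within that domain and carries the same index.
The pronoun is locally bound → Principle B violation.

Principle B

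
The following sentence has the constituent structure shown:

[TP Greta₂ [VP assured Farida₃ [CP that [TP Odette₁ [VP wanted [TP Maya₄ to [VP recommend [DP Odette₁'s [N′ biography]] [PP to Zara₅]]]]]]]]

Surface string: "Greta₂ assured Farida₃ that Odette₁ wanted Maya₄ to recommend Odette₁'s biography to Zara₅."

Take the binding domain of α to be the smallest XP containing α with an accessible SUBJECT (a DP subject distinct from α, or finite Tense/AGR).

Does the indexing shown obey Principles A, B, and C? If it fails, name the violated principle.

The two coindexed NPs are *Odette₁* (the lower occurrence) and *Odette₁* (the higher occurrence).
*Odette₁* (the lower occurrence) is an R-expression. Principle C requires it to be free everywhere.
*Odette₁* (the higher occurrence) c-commands it and carries the same index.
The R-expression is bound → Principle C violation.

Principle C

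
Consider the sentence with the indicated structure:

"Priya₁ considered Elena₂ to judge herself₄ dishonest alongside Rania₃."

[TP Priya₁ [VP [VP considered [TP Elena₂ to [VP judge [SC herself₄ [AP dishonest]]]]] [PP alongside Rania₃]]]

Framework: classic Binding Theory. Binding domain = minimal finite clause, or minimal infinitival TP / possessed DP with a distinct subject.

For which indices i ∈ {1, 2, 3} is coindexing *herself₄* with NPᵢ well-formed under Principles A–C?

*herself* is an anaphor, so Principle A applies: it must be bound in its binding domain.
Binding domain of *herself₄*: the embedded TP, whose subject is Elena₂.
*Priya₁* c-commands the anaphor but is outside its binding domain → cannot satisfy Principle A.
*Elena₂* c-commands the anaphor within its binding domain → licit binder.
*Rania₃* does not c-command the anaphor → cannot bind it.

{2}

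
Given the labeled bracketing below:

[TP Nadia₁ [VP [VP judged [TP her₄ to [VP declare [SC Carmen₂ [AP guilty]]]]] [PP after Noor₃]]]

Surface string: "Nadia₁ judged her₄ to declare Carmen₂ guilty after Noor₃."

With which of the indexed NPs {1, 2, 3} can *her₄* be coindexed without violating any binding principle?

{3}

*her* is a pronoun, so Principle B applies: it must be free in its binding domain.
Binding domain of *her₄*: the matrix TP, whose subject is Nadia₁.
*Nadia₁* c-commands the pronoun within its binding domain → coindexation would violate Principle B.
*Carmen₂*: the pronoun c-commands this R-expression → coindexation would violate Principle C on *Carmen₂*.
*Noor₃* and the pronoun do not c-command one another → neither Principle B nor Principle C is at stake; coindexation permitted.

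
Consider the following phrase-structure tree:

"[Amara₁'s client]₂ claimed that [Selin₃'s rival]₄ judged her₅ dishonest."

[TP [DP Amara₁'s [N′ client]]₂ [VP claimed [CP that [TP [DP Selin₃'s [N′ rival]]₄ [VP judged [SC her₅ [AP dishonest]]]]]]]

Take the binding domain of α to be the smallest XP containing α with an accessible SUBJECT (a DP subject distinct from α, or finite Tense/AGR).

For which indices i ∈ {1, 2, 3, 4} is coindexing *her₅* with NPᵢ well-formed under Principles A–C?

{1, 2, 3}

*her* is a pronoun, so Principle B applies: it must be free in its binding domain.
Binding domain of *her₅*: the embedded TP, whose subject is [Selin₃'s rival]₄.
*Amara₁* and the pronoun do not c-command one another → neither Principle B nor Principle C is at stake; coindexation permitted.
*[Amara₁'s client]₂* c-commands the pronoun but from outside its binding domain, and is not c-commanded by it → coindexation permitted.
*Selin₃* and the pronoun do not c-command one another → neither Principle B nor Principle C is at stake; coindexation permitted.
*[Selin₃'s rival]₄* c-commands the pronoun within its binding domain → coindexation would violate Principle B.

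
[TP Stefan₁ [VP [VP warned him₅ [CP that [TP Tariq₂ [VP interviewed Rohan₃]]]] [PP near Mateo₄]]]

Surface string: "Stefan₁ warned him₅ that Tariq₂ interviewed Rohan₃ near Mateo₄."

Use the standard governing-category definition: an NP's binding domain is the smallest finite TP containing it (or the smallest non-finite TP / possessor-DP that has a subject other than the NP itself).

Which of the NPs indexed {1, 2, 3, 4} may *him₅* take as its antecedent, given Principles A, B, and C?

{4}

*him* is a pronoun, so Principle B applies: it must be free in its binding domain.
Binding domain of *him₅*: the matrix TP, whose subject is Stefan₁.
*Stefan₁* c-commands the pronoun within its binding domain → coindexation would violate Principle B.
*Tariq₂*: the pronoun c-commands this R-expression → coindexation would violate Principle C on *Tariq₂*.
*Rohan₃*: the pronoun c-commands this R-expression → coindexation would violate Principle C on *Rohan₃*.
*Mateo₄* and the pronoun do not c-command one another → neither Principle B nor Principle C is at stake; coindexation permitted.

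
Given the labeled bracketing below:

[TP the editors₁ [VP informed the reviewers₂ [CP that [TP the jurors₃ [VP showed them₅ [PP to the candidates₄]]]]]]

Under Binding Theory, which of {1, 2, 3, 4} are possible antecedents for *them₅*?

*them* is a pronoun, so Principle B applies: it must be free in its binding domain.
Binding domain of *them₅*: the embedded TP, whose subject is the jurors₃.
*the editors₁* c-commands the pronoun but from outside its binding domain, and is not c-commanded by it → coindexation permitted.
*the reviewers₂* c-commands the pronoun but from outside its binding domain, and is not c-commanded by it → coindexation permitted.
*the jurors₃* c-commands the pronoun within its binding domain → coindexation would violate Principle B.
*the candidates₄*: the pronoun c-commands this R-expression → coindexation would violate Principle C on *the candidates₄*.

{1, 2}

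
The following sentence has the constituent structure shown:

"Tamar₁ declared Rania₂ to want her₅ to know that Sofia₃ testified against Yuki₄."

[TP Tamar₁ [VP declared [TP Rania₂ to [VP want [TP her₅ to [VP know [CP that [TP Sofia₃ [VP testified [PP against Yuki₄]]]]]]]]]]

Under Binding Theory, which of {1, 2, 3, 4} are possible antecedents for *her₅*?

*her* is a pronoun, so Principle B applies: it must be free in its binding domain.
Binding domain of *her₅*: the embedded TP, whose subject is Rania₂.
*Tamar₁* c-commands the pronoun but from outside its binding domain, and is not c-commanded by it → coindexation permitted.
*Rania₂* c-commands the pronoun within its binding domain → coindexation would violate Principle B.
*Sofia₃*: the pronoun c-commands this R-expression → coindexation would violate Principle C on *Sofia₃*.
*Yuki₄*: the pronoun c-commands this R-expression → coindexation would violate Principle C on *Yuki₄*.

{1}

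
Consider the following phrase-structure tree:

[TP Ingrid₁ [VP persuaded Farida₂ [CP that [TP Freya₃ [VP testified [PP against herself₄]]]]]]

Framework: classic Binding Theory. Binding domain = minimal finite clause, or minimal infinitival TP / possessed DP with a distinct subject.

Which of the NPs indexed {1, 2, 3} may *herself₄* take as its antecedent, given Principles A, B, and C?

*herself* is an anaphor, so Principle A applies: it must be bound in its binding domain.
Binding domain of *herself₄*: the embedded TP, whose subject is Freya₃.
*Ingrid₁* c-commands the anaphor but is outside its binding domain → cannot satisfy Principle A.
*Farida₂* c-commands the anaphor but is outside its binding domain → cannot satisfy Principle A.
*Freya₃* c-commands the anaphor within its binding domain → licit binder.

{3}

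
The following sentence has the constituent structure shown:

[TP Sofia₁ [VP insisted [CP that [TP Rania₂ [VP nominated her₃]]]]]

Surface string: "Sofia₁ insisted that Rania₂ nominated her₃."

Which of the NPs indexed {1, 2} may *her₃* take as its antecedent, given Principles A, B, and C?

*her* is a pronoun, so Principle B applies: it must be free in its binding domain.
Binding domain of *her₃*: the embedded TP, whose subject is Rania₂.
*Sofia₁* c-commands the pronoun but from outside its binding domain, and is not c-commanded by it → coindexation permitted.
*Rania₂* c-commands the pronoun within its binding domain → coindexation would violate Principle B.

{1}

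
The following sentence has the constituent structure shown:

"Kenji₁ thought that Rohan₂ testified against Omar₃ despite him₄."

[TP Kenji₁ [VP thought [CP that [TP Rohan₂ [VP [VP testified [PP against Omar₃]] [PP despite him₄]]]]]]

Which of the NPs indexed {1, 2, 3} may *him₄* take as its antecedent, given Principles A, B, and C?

{1, 3}

*him* is a pronoun, so Principle B applies: it must be free in its binding domain.
Binding domain of *him₄*: the embedded TP, whose subject is Rohan₂.
*Kenji₁* c-commands the pronoun but from outside its binding domain, and is not c-commanded by it → coindexation permitted.
*Rohan₂* c-commands the pronoun within its binding domain → coindexation would violate Principle B.
*Omar₃* and the pronoun do not c-command one another → neither Principle B nor Principle C is at stake; coindexation permitted.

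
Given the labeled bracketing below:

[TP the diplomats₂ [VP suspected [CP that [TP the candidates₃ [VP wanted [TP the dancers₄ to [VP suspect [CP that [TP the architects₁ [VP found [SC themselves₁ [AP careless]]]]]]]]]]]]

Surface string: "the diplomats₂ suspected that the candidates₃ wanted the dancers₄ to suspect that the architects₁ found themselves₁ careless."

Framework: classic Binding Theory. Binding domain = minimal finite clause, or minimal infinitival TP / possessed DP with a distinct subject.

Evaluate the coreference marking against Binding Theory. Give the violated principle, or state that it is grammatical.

grammatical

The two coindexed NPs are *the architects₁* and *themselves₁*.
*themselves₁* is an anaphor; its binding domain is the embedded TP, whose subject is the architects₁. *the architects₁* c-commands it within that domain and shares its index, so Principle A is satisfied.
*the architects₁* is an R-expression; *themselves₁* does not c-command it, and no other NP shares its index, so Principle C is satisfied.
All principles are respected.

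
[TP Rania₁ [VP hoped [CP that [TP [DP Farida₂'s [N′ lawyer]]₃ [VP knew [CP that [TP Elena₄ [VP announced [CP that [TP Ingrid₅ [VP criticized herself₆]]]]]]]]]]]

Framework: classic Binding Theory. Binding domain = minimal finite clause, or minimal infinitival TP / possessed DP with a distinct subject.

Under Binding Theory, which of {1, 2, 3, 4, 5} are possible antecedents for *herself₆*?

{5}

*herself* is an anaphor, so Principle A applies: it must be bound in its binding domain.
Binding domain of *herself₆*: the embedded TP, whose subject is Ingrid₅.
*Rania₁* c-commands the anaphor but is outside its binding domain → cannot satisfy Principle A.
*Farida₂* does not c-command the anaphor → cannot bind it.
*[Farida₂'s lawyer]₃* c-commands the anaphor but is outside its binding domain → cannot satisfy Principle A.
*Elena₄* c-commands the anaphor but is outside its binding domain → cannot satisfy Principle A.
*Ingrid₅* c-commands the anaphor within its binding domain → licit binder.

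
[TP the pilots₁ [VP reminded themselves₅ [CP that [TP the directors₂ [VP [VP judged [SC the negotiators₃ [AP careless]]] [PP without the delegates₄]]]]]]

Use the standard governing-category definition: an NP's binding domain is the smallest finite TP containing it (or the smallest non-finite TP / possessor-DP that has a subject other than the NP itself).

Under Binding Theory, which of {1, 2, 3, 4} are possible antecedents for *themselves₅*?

*themselves* is an anaphor, so Principle A applies: it must be bound in its binding domain.
Binding domain of *themselves₅*: the matrix TP, whose subject is the pilots₁.
*the pilots₁* c-commands the anaphor within its binding domain → licit binder.
*the directors₂* does not c-command the anaphor → cannot bind it.
*the negotiators₃* does not c-command the anaphor → cannot bind it.
*the delegates₄* does not c-command the anaphor → cannot bind it.

{1}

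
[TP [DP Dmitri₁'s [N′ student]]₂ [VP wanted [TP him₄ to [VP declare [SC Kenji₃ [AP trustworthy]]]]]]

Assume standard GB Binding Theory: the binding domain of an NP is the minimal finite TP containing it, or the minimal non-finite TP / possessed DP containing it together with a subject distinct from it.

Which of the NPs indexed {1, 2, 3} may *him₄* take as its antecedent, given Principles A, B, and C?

*him* is a pronoun, so Principle B applies: it must be free in its binding domain.
Binding domain of *him₄*: the matrix TP, whose subject is [Dmitri₁'s student]₂.
*Dmitri₁* and the pronoun do not c-command one another → neither Principle B nor Principle C is at stake; coindexation permitted.
*[Dmitri₁'s student]₂* c-commands the pronoun within its binding domain → coindexation would violate Principle B.
*Kenji₃*: the pronoun c-commands this R-expression → coindexation would violate Principle C on *Kenji₃*.

{1}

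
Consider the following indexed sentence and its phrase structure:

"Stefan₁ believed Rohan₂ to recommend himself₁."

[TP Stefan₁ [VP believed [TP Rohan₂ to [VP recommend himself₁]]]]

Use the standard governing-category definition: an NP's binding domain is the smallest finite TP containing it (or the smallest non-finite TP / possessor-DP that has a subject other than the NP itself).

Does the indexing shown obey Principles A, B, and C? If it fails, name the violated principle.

The two coindexed NPs are *Stefan₁* and *himself₁*.
*himself₁* is an anaphor. Principle A requires it to be bound within its binding domain — the embedded TP, whose subject is Rohan₂.
Within that domain it is c-commanded by *Rohan₂*, which does not share its index.
*Stefan₁* does c-command the anaphor, but from outside its binding domain.
The anaphor is unbound in its domain → Principle A violation.

Principle A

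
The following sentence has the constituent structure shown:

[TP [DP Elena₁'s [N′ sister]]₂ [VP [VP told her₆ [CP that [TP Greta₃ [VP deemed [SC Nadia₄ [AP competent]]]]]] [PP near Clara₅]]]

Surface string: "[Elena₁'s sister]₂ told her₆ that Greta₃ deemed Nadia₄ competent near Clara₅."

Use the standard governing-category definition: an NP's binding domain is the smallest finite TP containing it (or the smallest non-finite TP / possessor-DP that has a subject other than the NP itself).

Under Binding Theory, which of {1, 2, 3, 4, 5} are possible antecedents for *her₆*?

{1, 5}

*her* is a pronoun, so Principle B applies: it must be free in its binding domain.
Binding domain of *her₆*: the matrix TP, whose subject is [Elena₁'s sister]₂.
*Elena₁* and the pronoun do not c-command one another → neither Principle B nor Principle C is at stake; coindexation permitted.
*[Elena₁'s sister]₂* c-commands the pronoun within its binding domain → coindexation would violate Principle B.
*Greta₃*: the pronoun c-commands this R-expression → coindexation would violate Principle C on *Greta₃*.
*Nadia₄*: the pronoun c-commands this R-expression → coindexation would violate Principle C on *Nadia₄*.
*Clara₅* and the pronoun do not c-command one another → neither Principle B nor Principle C is at stake; coindexation permitted.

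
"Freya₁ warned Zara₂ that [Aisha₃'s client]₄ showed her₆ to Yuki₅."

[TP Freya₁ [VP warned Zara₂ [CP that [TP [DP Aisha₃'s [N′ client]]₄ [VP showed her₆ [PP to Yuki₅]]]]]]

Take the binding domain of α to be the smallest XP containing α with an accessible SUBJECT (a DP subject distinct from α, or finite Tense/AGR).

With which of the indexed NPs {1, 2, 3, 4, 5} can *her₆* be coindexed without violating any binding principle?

*her* is a pronoun, so Principle B applies: it must be free in its binding domain.
Binding domain of *her₆*: the embedded TP, whose subject is [Aisha₃'s client]₄.
*Freya₁* c-commands the pronoun but from outside its binding domain, and is not c-commanded by it → coindexation permitted.
*Zara₂* c-commands the pronoun but from outside its binding domain, and is not c-commanded by it → coindexation permitted.
*Aisha₃* and the pronoun do not c-command one another → neither Principle B nor Principle C is at stake; coindexation permitted.
*[Aisha₃'s client]₄* c-commands the pronoun within its binding domain → coindexation would violate Principle B.
*Yuki₅*: the pronoun c-commands this R-expression → coindexation would violate Principle C on *Yuki₅*.

{1, 2, 3}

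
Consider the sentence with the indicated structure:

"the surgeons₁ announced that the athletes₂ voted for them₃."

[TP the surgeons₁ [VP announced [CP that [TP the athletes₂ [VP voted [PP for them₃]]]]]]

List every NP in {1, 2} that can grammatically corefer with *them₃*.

{1}

*them* is a pronoun, so Principle B applies: it must be free in its binding domain.
Binding domain of *them₃*: the embedded TP, whose subject is the athletes₂.
*the surgeons₁* c-commands the pronoun but from outside its binding domain, and is not c-commanded by it → coindexation permitted.
*the athletes₂* c-commands the pronoun within its binding domain → coindexation would violate Principle B.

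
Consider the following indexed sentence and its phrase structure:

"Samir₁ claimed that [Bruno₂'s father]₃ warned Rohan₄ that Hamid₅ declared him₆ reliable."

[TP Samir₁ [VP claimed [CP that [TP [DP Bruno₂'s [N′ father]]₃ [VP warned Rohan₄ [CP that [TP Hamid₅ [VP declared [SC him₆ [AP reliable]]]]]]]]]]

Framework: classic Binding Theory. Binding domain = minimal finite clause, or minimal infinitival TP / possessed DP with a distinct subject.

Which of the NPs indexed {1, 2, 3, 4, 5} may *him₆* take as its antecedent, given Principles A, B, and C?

*him* is a pronoun, so Principle B applies: it must be free in its binding domain.
Binding domain of *him₆*: the embedded TP, whose subject is Hamid₅.
*Samir₁* c-commands the pronoun but from outside its binding domain, and is not c-commanded by it → coindexation permitted.
*Bruno₂* and the pronoun do not c-command one another → neither Principle B nor Principle C is at stake; coindexation permitted.
*[Bruno₂'s father]₃* c-commands the pronoun but from outside its binding domain, and is not c-commanded by it → coindexation permitted.
*Rohan₄* c-commands the pronoun but from outside its binding domain, and is not c-commanded by it → coindexation permitted.
*Hamid₅* c-commands the pronoun within its binding domain → coindexation would violate Principle B.

{1, 2, 3, 4}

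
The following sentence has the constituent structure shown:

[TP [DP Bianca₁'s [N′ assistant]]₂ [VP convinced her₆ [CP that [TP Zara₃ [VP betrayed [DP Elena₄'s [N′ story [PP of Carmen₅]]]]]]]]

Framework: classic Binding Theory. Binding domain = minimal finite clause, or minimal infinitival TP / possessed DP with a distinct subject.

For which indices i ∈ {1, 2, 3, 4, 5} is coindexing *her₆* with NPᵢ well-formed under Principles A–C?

*her* is a pronoun, so Principle B applies: it must be free in its binding domain.
Binding domain of *her₆*: the matrix TP, whose subject is [Bianca₁'s assistant]₂.
*Bianca₁* and the pronoun do not c-command one another → neither Principle B nor Principle C is at stake; coindexation permitted.
*[Bianca₁'s assistant]₂* c-commands the pronoun within its binding domain → coindexation would violate Principle B.
*Zara₃*: the pronoun c-commands this R-expression → coindexation would violate Principle C on *Zara₃*.
*Elena₄*: the pronoun c-commands this R-expression → coindexation would violate Principle C on *Elena₄*.
*Carmen₅*: the pronoun c-commands this R-expression → coindexation would violate Principle C on *Carmen₅*.

{1}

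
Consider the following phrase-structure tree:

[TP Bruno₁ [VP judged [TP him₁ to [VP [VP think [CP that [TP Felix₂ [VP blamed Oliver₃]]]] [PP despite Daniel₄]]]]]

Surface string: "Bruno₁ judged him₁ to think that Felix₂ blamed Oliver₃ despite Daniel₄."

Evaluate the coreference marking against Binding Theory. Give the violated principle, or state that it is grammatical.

Principle B

The two coindexed NPs are *Bruno₁* and *him₁*.
*him₁* is a pronoun. Its binding domain is the matrix TP, whose subject is Bruno₁.
*Bruno₁* c-commands it within that domain and carries the same index.
The pronoun is locally bound → Principle B violation.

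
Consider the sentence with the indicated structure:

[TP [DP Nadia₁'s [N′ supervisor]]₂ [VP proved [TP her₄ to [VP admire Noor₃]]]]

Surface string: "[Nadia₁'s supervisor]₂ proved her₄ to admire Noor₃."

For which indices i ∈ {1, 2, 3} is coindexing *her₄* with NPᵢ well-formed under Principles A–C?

{1}

*her* is a pronoun, so Principle B applies: it must be free in its binding domain.
Binding domain of *her₄*: the matrix TP, whose subject is [Nadia₁'s supervisor]₂.
*Nadia₁* and the pronoun do not c-command one another → neither Principle B nor Principle C is at stake; coindexation permitted.
*[Nadia₁'s supervisor]₂* c-commands the pronoun within its binding domain → coindexation would violate Principle B.
*Noor₃*: the pronoun c-commands this R-expression → coindexation would violate Principle C on *Noor₃*.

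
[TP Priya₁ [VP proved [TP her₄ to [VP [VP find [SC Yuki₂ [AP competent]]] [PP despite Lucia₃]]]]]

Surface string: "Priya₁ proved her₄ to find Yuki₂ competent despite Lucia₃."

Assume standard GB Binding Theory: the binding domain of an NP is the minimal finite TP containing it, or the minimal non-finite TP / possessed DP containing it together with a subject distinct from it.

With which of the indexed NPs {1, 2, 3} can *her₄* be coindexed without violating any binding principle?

none

*her* is a pronoun, so Principle B applies: it must be free in its binding domain.
Binding domain of *her₄*: the matrix TP, whose subject is Priya₁.
*Priya₁* c-commands the pronoun within its binding domain → coindexation would violate Principle B.
*Yuki₂*: the pronoun c-commands this R-expression → coindexation would violate Principle C on *Yuki₂*.
*Lucia₃*: the pronoun c-commands this R-expression → coindexation would violate Principle C on *Lucia₃*.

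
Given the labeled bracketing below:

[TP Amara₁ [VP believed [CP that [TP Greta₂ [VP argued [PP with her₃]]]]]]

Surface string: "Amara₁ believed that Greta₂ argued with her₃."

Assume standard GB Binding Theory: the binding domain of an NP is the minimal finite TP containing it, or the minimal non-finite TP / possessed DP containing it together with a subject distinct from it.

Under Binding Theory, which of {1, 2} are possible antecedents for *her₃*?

*her* is a pronoun, so Principle B applies: it must be free in its binding domain.
Binding domain of *her₃*: the embedded TP, whose subject is Greta₂.
*Amara₁* c-commands the pronoun but from outside its binding domain, and is not c-commanded by it → coindexation permitted.
*Greta₂* c-commands the pronoun within its binding domain → coindexation would violate Principle B.

{1}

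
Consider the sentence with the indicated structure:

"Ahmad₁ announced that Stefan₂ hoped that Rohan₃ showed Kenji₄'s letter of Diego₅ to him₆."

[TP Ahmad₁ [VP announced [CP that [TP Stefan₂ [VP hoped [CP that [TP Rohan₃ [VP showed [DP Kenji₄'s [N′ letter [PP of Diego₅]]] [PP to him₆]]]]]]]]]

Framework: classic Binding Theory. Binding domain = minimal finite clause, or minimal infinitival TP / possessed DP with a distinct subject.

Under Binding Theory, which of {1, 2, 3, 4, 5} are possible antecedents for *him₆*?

*him* is a pronoun, so Principle B applies: it must be free in its binding domain.
Binding domain of *him₆*: the embedded TP, whose subject is Rohan₃.
*Ahmad₁* c-commands the pronoun but from outside its binding domain, and is not c-commanded by it → coindexation permitted.
*Stefan₂* c-commands the pronoun but from outside its binding domain, and is not c-commanded by it → coindexation permitted.
*Rohan₃* c-commands the pronoun within its binding domain → coindexation would violate Principle B.
*Kenji₄* and the pronoun do not c-command one another → neither Principle B nor Principle C is at stake; coindexation permitted.
*Diego₅* and the pronoun do not c-command one another → neither Principle B nor Principle C is at stake; coindexation permitted.

{1, 2, 4, 5}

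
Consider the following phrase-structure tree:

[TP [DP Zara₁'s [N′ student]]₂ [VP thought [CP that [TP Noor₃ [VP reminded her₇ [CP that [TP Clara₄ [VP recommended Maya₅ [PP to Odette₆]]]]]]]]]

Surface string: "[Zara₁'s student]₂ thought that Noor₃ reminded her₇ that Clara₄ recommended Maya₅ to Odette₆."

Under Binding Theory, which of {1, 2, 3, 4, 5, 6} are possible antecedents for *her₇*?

{1, 2}

*her* is a pronoun, so Principle B applies: it must be free in its binding domain.
Binding domain of *her₇*: the embedded TP, whose subject is Noor₃.
*Zara₁* and the pronoun do not c-command one another → neither Principle B nor Principle C is at stake; coindexation permitted.
*[Zara₁'s student]₂* c-commands the pronoun but from outside its binding domain, and is not c-commanded by it → coindexation permitted.
*Noor₃* c-commands the pronoun within its binding domain → coindexation would violate Principle B.
*Clara₄*: the pronoun c-commands this R-expression → coindexation would violate Principle C on *Clara₄*.
*Maya₅*: the pronoun c-commands this R-expression → coindexation would violate Principle C on *Maya₅*.
*Odette₆*: the pronoun c-commands this R-expression → coindexation would violate Principle C on *Odette₆*.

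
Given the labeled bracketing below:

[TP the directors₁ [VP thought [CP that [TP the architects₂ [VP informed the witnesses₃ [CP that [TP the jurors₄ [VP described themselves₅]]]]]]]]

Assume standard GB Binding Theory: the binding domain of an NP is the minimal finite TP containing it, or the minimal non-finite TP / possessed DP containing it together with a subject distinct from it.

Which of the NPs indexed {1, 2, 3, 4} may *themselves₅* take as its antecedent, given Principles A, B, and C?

*themselves* is an anaphor, so Principle A applies: it must be bound in its binding domain.
Binding domain of *themselves₅*: the embedded TP, whose subject is the jurors₄.
*the directors₁* c-commands the anaphor but is outside its binding domain → cannot satisfy Principle A.
*the architects₂* c-commands the anaphor but is outside its binding domain → cannot satisfy Principle A.
*the witnesses₃* c-commands the anaphor but is outside its binding domain → cannot satisfy Principle A.
*the jurors₄* c-commands the anaphor within its binding domain → licit binder.

{4}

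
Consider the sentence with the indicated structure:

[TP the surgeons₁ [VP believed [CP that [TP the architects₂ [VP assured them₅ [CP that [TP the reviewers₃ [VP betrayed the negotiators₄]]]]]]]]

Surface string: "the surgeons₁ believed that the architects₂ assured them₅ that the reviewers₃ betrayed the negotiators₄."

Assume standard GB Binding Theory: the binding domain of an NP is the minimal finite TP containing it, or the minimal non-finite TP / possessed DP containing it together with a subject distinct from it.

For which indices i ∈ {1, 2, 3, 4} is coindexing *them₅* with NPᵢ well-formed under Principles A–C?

{1}

*them* is a pronoun, so Principle B applies: it must be free in its binding domain.
Binding domain of *them₅*: the embedded TP, whose subject is the architects₂.
*the surgeons₁* c-commands the pronoun but from outside its binding domain, and is not c-commanded by it → coindexation permitted.
*the architects₂* c-commands the pronoun within its binding domain → coindexation would violate Principle B.
*the reviewers₃*: the pronoun c-commands this R-expression → coindexation would violate Principle C on *the reviewers₃*.
*the negotiators₄*: the pronoun c-commands this R-expression → coindexation would violate Principle C on *the negotiators₄*.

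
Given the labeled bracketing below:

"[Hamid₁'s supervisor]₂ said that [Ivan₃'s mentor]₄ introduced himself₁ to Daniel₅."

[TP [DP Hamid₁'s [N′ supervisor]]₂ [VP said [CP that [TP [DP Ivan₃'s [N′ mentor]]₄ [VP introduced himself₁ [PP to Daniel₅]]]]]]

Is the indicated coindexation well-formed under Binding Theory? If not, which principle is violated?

The two coindexed NPs are *Hamid₁* and *himself₁*.
*himself₁* is an anaphor. Principle A requires it to be bound within its binding domain — the embedded TP, whose subject is [Ivan₃'s mentor]₄.
Within that domain it is c-commanded by *[Ivan₃'s mentor]₄*, which does not share its index.
*Hamid₁* does not c-command the anaphor at all.
The anaphor is unbound in its domain → Principle A violation.

Principle A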